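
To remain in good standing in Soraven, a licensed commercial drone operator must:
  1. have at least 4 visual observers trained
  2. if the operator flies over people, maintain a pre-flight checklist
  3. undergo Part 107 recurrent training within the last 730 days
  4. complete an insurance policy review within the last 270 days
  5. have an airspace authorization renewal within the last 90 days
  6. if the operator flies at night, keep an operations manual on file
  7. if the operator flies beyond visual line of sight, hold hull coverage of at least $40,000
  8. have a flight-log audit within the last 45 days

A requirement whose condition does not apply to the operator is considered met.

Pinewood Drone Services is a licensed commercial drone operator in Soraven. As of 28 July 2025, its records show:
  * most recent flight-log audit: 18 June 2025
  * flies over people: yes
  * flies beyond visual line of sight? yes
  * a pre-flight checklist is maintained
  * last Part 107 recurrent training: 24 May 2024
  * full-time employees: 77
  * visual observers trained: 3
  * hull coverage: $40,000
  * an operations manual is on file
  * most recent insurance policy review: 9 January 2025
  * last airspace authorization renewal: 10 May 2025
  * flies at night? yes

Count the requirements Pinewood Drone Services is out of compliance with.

1. visual observers trained 3 < 4 → not met
2. condition 'flies over people' holds; pre-flight checklist present → met
3. Part 107 recurrent training 430 days ago vs limit 730 → met
4. insurance policy review 200 days ago vs limit 270 → met
5. airspace authorization renewal 79 days ago vs limit 90 → met
6. condition 'flies at night' holds; operations manual present → met
7. condition 'flies beyond visual line of sight' holds; hull coverage $40,000 ≥ $40,000 → met
8. flight-log audit 40 days ago vs limit 45 → met
Not met: 1 of 8

1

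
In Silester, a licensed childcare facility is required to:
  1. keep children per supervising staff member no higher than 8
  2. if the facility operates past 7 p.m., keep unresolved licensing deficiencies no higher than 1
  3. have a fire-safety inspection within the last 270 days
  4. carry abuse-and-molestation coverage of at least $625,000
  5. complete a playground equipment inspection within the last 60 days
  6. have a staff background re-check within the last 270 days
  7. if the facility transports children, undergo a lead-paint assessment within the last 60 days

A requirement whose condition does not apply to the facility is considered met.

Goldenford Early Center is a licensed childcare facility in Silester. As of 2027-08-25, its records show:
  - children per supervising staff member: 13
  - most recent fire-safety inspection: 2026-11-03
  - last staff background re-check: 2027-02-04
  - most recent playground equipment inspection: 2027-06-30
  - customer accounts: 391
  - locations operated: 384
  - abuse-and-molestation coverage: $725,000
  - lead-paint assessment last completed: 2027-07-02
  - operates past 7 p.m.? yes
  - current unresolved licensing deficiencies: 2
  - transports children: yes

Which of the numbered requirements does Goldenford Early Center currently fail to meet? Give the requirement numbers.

1, 2, 3

1. children per supervising staff member 13 > 8 → not met
2. condition 'operates past 7 p.m.' holds; unresolved licensing deficiencies 2 > 1 → not met
3. fire-safety inspection 295 days ago vs limit 270 → not met
4. abuse-and-molestation coverage $725,000 ≥ $625,000 → met
5. playground equipment inspection 56 days ago vs limit 60 → met
6. staff background re-check 202 days ago vs limit 270 → met
7. condition 'transports children' holds; lead-paint assessment 54 days ago vs limit 60 → met
Not met: 1, 2, 3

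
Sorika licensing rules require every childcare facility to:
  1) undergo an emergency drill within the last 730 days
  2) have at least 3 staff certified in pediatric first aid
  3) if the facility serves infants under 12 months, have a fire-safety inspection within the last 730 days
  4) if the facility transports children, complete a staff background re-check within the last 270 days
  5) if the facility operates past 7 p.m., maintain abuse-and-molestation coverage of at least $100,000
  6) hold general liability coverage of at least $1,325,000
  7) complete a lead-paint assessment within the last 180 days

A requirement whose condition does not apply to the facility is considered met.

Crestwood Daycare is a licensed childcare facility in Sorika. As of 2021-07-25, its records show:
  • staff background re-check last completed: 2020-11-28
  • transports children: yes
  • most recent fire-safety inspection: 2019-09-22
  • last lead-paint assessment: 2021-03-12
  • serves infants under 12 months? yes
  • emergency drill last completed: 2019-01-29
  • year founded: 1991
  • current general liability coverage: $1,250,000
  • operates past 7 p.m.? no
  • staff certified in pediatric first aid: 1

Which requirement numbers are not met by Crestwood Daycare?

1, 2, 6

1. emergency drill 908 days ago vs limit 730 → not met
2. staff certified in pediatric first aid 1 < 3 → not met
3. condition 'serves infants under 12 months' holds; fire-safety inspection 672 days ago vs limit 730 → met
4. condition 'transports children' holds; staff background re-check 239 days ago vs limit 270 → met
5. condition 'operates past 7 p.m.' does not hold → requirement n/a → met
6. general liability coverage $1,250,000 < $1,325,000 → not met
7. lead-paint assessment 135 days ago vs limit 180 → met
Not met: 1, 2, 6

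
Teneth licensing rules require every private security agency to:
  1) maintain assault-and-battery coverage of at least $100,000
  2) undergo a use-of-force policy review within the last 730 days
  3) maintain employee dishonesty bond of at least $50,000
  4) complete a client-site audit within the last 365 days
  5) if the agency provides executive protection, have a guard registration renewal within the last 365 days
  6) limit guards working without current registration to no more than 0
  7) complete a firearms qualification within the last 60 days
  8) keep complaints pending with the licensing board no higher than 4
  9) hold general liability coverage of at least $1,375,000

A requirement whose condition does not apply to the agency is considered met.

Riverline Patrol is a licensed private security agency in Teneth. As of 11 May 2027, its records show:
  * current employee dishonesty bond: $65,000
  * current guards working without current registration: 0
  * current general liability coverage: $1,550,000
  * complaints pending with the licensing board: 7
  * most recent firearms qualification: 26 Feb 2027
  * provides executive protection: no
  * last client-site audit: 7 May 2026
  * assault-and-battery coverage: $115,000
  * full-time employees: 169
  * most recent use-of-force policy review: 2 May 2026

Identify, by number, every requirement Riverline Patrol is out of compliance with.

1. assault-and-battery coverage $115,000 ≥ $100,000 → met
2. use-of-force policy review 374 days ago vs limit 730 → met
3. employee dishonesty bond $65,000 ≥ $50,000 → met
4. client-site audit 369 days ago vs limit 365 → not met
5. condition 'provides executive protection' does not hold → requirement n/a → met
6. guards working without current registration 0 ≤ 0 → met
7. firearms qualification 74 days ago vs limit 60 → not met
8. complaints pending with the licensing board 7 > 4 → not met
9. general liability coverage $1,550,000 ≥ $1,375,000 → met
Not met: 4, 7, 8

4, 7, 8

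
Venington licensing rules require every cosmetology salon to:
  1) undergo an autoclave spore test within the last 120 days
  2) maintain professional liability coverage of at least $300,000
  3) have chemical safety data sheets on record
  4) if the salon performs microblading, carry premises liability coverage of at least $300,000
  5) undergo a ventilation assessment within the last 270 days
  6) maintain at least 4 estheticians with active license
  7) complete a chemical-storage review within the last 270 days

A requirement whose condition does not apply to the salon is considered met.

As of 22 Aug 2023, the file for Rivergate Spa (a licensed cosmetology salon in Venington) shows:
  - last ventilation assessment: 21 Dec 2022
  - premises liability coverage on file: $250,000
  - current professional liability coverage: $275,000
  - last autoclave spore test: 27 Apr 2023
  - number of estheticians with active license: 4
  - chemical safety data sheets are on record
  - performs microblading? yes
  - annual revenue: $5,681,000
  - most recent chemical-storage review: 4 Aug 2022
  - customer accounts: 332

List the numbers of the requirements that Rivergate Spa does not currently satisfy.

2, 4, 7

1. autoclave spore test 117 days ago vs limit 120 → met
2. professional liability coverage $275,000 < $300,000 → not met
3. chemical safety data sheets present → met
4. condition 'performs microblading' holds; premises liability coverage $250,000 < $300,000 → not met
5. ventilation assessment 244 days ago vs limit 270 → met
6. estheticians with active license 4 ≥ 4 → met
7. chemical-storage review 383 days ago vs limit 270 → not met
Not met: 2, 4, 7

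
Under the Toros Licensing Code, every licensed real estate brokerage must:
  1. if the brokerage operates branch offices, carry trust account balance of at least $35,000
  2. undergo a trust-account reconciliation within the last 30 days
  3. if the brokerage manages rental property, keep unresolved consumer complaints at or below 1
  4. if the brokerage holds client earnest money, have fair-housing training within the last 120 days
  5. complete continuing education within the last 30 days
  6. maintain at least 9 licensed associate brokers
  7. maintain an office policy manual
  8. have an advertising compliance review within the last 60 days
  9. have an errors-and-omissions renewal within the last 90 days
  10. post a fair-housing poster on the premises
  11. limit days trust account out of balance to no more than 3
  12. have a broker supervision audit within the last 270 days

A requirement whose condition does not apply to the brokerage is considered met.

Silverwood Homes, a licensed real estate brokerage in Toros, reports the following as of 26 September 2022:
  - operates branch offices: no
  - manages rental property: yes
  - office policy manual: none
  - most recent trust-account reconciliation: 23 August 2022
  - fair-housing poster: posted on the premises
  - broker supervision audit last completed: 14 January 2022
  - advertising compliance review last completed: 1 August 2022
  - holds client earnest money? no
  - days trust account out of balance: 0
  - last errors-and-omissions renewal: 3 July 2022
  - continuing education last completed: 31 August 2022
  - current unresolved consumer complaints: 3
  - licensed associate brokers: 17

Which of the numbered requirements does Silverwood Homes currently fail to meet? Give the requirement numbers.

1. condition 'operates branch offices' does not hold → requirement n/a → met
2. trust-account reconciliation 34 days ago vs limit 30 → not met
3. condition 'manages rental property' holds; unresolved consumer complaints 3 > 1 → not met
4. condition 'holds client earnest money' does not hold → requirement n/a → met
5. continuing education 26 days ago vs limit 30 → met
6. licensed associate brokers 17 ≥ 9 → met
7. office policy manual absent → not met
8. advertising compliance review 56 days ago vs limit 60 → met
9. errors-and-omissions renewal 85 days ago vs limit 90 → met
10. fair-housing poster present → met
11. days trust account out of balance 0 ≤ 3 → met
12. broker supervision audit 255 days ago vs limit 270 → met
Not met: 2, 3, 7

2, 3, 7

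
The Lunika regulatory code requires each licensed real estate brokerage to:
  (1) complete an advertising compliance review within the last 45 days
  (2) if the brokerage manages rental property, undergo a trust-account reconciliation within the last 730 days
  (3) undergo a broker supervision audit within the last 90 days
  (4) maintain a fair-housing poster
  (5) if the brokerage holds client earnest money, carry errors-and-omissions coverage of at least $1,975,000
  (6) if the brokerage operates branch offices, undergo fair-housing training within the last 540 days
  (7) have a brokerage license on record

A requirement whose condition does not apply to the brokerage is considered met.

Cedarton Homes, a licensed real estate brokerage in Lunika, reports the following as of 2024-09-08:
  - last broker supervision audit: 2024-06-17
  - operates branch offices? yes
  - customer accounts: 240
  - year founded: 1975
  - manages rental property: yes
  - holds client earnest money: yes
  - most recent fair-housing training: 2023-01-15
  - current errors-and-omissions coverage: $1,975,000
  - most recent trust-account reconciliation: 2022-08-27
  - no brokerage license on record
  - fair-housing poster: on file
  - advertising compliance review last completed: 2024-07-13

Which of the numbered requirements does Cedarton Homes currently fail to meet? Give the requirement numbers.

1. advertising compliance review 57 days ago vs limit 45 → not met
2. condition 'manages rental property' holds; trust-account reconciliation 743 days ago vs limit 730 → not met
3. broker supervision audit 83 days ago vs limit 90 → met
4. fair-housing poster present → met
5. condition 'holds client earnest money' holds; errors-and-omissions coverage $1,975,000 ≥ $1,975,000 → met
6. condition 'operates branch offices' holds; fair-housing training 602 days ago vs limit 540 → not met
7. brokerage license absent → not met
Not met: 1, 2, 6, 7

1, 2, 6, 7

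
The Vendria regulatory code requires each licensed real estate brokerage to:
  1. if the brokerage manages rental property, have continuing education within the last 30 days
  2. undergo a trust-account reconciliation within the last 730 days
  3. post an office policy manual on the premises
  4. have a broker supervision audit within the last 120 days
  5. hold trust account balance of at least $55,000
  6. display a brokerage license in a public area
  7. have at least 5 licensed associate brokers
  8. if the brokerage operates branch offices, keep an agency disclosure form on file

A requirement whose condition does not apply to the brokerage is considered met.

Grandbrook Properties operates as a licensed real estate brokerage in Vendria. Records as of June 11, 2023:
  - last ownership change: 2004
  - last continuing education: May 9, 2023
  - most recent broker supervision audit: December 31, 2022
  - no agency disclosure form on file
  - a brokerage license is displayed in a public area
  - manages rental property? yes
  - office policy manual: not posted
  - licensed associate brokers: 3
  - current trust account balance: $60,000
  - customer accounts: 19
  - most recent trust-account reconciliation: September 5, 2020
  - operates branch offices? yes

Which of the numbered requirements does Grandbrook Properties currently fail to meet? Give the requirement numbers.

1, 2, 3, 4, 7, 8

1. condition 'manages rental property' holds; continuing education 33 days ago vs limit 30 → not met
2. trust-account reconciliation 1009 days ago vs limit 730 → not met
3. office policy manual absent → not met
4. broker supervision audit 162 days ago vs limit 120 → not met
5. trust account balance $60,000 ≥ $55,000 → met
6. brokerage license present → met
7. licensed associate brokers 3 < 5 → not met
8. condition 'operates branch offices' holds; agency disclosure form absent → not met
Not met: 1, 2, 3, 4, 7, 8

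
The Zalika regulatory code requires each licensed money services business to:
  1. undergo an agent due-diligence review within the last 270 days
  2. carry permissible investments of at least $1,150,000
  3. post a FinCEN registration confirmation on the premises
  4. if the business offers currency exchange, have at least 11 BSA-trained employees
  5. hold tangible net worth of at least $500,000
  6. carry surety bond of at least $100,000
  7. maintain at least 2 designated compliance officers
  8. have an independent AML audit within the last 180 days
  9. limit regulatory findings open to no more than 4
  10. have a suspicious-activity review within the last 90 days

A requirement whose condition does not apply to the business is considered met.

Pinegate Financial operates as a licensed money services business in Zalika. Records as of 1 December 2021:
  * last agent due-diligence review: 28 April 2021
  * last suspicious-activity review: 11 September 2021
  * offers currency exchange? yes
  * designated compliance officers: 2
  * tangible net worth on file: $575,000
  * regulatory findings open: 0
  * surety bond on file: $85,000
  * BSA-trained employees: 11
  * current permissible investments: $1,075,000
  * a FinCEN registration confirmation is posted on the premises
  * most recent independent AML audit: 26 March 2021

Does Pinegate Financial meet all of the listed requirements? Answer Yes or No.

1. agent due-diligence review 217 days ago vs limit 270 → met
2. permissible investments $1,075,000 < $1,150,000 → not met
3. FinCEN registration confirmation present → met
4. condition 'offers currency exchange' holds; BSA-trained employees 11 ≥ 11 → met
5. tangible net worth $575,000 ≥ $500,000 → met
6. surety bond $85,000 < $100,000 → not met
7. designated compliance officers 2 ≥ 2 → met
8. independent AML audit 250 days ago vs limit 180 → not met
9. regulatory findings open 0 ≤ 4 → met
10. suspicious-activity review 81 days ago vs limit 90 → met
Not met: 2, 6, 8

No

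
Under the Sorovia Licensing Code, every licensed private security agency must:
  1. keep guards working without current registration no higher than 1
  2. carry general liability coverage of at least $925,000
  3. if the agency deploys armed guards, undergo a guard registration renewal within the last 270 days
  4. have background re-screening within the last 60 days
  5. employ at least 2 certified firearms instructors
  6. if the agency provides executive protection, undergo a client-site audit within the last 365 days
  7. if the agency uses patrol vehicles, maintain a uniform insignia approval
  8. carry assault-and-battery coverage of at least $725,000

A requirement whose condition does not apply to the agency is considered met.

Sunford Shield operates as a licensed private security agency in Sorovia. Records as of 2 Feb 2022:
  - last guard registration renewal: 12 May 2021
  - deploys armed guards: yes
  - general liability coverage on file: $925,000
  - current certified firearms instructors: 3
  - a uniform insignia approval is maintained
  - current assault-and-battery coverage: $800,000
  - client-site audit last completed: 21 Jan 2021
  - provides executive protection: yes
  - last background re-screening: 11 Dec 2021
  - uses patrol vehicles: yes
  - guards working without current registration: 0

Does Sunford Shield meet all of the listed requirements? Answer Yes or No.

No

1. guards working without current registration 0 ≤ 1 → met
2. general liability coverage $925,000 ≥ $925,000 → met
3. condition 'deploys armed guards' holds; guard registration renewal 266 days ago vs limit 270 → met
4. background re-screening 53 days ago vs limit 60 → met
5. certified firearms instructors 3 ≥ 2 → met
6. condition 'provides executive protection' holds; client-site audit 377 days ago vs limit 365 → not met
7. condition 'uses patrol vehicles' holds; uniform insignia approval present → met
8. assault-and-battery coverage $800,000 ≥ $725,000 → met
Not met: 6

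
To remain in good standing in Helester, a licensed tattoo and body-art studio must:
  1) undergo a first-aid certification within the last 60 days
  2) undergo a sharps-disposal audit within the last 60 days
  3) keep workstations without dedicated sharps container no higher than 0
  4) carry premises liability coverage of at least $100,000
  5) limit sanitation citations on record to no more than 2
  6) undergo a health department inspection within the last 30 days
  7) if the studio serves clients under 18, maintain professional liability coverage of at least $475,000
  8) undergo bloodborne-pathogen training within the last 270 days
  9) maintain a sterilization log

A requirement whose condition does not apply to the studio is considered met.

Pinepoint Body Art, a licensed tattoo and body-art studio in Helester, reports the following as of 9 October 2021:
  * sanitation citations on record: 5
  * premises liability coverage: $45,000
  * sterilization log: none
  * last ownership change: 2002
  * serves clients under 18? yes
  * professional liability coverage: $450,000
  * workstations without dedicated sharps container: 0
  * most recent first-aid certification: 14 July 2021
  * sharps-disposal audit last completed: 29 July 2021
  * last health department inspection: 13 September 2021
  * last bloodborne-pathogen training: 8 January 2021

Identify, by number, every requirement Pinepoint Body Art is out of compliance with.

1, 2, 4, 5, 7, 8, 9

1. first-aid certification 87 days ago vs limit 60 → not met
2. sharps-disposal audit 72 days ago vs limit 60 → not met
3. workstations without dedicated sharps container 0 ≤ 0 → met
4. premises liability coverage $45,000 < $100,000 → not met
5. sanitation citations on record 5 > 2 → not met
6. health department inspection 26 days ago vs limit 30 → met
7. condition 'serves clients under 18' holds; professional liability coverage $450,000 < $475,000 → not met
8. bloodborne-pathogen training 274 days ago vs limit 270 → not met
9. sterilization log absent → not met
Not met: 1, 2, 4, 5, 7, 8, 9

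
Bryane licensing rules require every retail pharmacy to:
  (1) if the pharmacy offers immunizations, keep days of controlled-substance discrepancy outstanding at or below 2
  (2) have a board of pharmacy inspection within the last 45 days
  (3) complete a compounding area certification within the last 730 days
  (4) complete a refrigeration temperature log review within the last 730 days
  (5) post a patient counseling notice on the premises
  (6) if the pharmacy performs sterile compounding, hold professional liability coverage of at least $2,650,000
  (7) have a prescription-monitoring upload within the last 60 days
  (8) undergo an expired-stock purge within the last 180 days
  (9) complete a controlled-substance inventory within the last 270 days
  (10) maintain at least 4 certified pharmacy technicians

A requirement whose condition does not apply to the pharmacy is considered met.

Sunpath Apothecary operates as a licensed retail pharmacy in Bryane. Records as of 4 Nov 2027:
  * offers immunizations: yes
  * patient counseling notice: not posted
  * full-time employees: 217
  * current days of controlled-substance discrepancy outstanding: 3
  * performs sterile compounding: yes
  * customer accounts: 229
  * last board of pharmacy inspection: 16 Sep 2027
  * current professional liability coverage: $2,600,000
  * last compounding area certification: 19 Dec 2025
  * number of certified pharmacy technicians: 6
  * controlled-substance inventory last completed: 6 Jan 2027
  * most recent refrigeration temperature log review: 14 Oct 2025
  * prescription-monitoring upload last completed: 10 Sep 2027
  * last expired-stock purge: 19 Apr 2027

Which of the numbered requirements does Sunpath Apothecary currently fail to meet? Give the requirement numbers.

1, 2, 4, 5, 6, 8, 9

1. condition 'offers immunizations' holds; days of controlled-substance discrepancy outstanding 3 > 2 → not met
2. board of pharmacy inspection 49 days ago vs limit 45 → not met
3. compounding area certification 685 days ago vs limit 730 → met
4. refrigeration temperature log review 751 days ago vs limit 730 → not met
5. patient counseling notice absent → not met
6. condition 'performs sterile compounding' holds; professional liability coverage $2,600,000 < $2,650,000 → not met
7. prescription-monitoring upload 55 days ago vs limit 60 → met
8. expired-stock purge 199 days ago vs limit 180 → not met
9. controlled-substance inventory 302 days ago vs limit 270 → not met
10. certified pharmacy technicians 6 ≥ 4 → met
Not met: 1, 2, 4, 5, 6, 8, 9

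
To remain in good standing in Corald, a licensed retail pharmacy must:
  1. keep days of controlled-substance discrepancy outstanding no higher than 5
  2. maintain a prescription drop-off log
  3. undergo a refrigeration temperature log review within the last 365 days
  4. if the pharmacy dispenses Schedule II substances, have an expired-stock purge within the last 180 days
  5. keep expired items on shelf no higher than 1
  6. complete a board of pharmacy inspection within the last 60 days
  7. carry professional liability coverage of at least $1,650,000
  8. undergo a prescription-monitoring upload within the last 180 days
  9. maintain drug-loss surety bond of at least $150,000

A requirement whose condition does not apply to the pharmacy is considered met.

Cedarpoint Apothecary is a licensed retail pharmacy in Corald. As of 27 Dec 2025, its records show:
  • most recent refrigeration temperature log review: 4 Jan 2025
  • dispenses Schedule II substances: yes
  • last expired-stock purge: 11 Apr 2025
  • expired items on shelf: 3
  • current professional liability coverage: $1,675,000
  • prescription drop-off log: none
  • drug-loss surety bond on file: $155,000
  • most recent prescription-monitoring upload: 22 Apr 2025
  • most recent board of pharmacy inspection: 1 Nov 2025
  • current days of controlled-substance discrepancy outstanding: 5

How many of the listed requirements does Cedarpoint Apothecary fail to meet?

4

1. days of controlled-substance discrepancy outstanding 5 ≤ 5 → met
2. prescription drop-off log absent → not met
3. refrigeration temperature log review 357 days ago vs limit 365 → met
4. condition 'dispenses Schedule II substances' holds; expired-stock purge 260 days ago vs limit 180 → not met
5. expired items on shelf 3 > 1 → not met
6. board of pharmacy inspection 56 days ago vs limit 60 → met
7. professional liability coverage $1,675,000 ≥ $1,650,000 → met
8. prescription-monitoring upload 249 days ago vs limit 180 → not met
9. drug-loss surety bond $155,000 ≥ $150,000 → met
Not met: 4 of 9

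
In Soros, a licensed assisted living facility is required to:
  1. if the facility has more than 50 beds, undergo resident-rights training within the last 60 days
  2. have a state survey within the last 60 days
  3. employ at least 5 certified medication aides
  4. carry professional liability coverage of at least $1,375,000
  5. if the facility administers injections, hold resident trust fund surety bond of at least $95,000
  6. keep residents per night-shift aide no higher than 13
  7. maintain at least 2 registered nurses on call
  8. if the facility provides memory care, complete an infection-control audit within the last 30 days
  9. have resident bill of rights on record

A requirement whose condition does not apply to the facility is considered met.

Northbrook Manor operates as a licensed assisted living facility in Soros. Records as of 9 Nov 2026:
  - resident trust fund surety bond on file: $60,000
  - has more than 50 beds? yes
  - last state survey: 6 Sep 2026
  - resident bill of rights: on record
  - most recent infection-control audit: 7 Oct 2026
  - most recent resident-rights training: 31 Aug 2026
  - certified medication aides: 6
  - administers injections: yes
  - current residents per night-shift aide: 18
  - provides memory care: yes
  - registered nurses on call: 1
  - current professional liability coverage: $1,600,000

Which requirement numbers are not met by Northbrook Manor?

1. condition 'has more than 50 beds' holds; resident-rights training 70 days ago vs limit 60 → not met
2. state survey 64 days ago vs limit 60 → not met
3. certified medication aides 6 ≥ 5 → met
4. professional liability coverage $1,600,000 ≥ $1,375,000 → met
5. condition 'administers injections' holds; resident trust fund surety bond $60,000 < $95,000 → not met
6. residents per night-shift aide 18 > 13 → not met
7. registered nurses on call 1 < 2 → not met
8. condition 'provides memory care' holds; infection-control audit 33 days ago vs limit 30 → not met
9. resident bill of rights present → met
Not met: 1, 2, 5, 6, 7, 8

1, 2, 5, 6, 7, 8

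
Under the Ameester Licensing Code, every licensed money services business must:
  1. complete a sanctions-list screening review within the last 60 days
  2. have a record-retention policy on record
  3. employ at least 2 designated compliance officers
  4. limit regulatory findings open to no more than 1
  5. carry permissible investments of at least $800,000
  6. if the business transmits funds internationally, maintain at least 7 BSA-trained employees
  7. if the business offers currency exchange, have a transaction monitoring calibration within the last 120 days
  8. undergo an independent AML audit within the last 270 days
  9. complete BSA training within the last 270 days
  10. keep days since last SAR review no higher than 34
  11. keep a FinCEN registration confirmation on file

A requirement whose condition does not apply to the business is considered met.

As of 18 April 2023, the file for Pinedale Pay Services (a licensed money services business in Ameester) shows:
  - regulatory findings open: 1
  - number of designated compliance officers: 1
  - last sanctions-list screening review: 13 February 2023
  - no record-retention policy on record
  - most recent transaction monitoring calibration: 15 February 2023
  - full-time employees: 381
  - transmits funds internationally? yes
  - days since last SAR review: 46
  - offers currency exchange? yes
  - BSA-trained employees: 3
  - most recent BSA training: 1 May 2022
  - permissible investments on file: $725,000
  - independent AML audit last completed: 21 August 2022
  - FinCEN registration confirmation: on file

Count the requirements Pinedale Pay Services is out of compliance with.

1. sanctions-list screening review 64 days ago vs limit 60 → not met
2. record-retention policy absent → not met
3. designated compliance officers 1 < 2 → not met
4. regulatory findings open 1 ≤ 1 → met
5. permissible investments $725,000 < $800,000 → not met
6. condition 'transmits funds internationally' holds; BSA-trained employees 3 < 7 → not met
7. condition 'offers currency exchange' holds; transaction monitoring calibration 62 days ago vs limit 120 → met
8. independent AML audit 240 days ago vs limit 270 → met
9. BSA training 352 days ago vs limit 270 → not met
10. days since last SAR review 46 > 34 → not met
11. FinCEN registration confirmation present → met
Not met: 7 of 11

7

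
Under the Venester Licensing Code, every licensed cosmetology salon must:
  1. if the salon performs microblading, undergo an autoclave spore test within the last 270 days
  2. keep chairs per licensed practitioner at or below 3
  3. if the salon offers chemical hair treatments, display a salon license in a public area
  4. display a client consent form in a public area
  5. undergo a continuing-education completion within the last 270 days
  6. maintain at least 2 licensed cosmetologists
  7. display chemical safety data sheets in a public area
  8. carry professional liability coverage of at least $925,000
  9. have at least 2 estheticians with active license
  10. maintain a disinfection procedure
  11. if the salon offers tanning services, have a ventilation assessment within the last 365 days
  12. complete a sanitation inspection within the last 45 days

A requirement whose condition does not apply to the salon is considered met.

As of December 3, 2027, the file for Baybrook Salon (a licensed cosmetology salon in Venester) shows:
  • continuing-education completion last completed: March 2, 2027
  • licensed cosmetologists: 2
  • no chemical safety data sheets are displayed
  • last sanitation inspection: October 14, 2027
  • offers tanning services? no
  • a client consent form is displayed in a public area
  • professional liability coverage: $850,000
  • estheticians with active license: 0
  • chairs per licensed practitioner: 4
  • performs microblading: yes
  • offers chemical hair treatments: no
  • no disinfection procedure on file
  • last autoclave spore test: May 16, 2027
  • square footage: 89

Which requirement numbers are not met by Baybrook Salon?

1. condition 'performs microblading' holds; autoclave spore test 201 days ago vs limit 270 → met
2. chairs per licensed practitioner 4 > 3 → not met
3. condition 'offers chemical hair treatments' does not hold → requirement n/a → met
4. client consent form present → met
5. continuing-education completion 276 days ago vs limit 270 → not met
6. licensed cosmetologists 2 ≥ 2 → met
7. chemical safety data sheets absent → not met
8. professional liability coverage $850,000 < $925,000 → not met
9. estheticians with active license 0 < 2 → not met
10. disinfection procedure absent → not met
11. condition 'offers tanning services' does not hold → requirement n/a → met
12. sanitation inspection 50 days ago vs limit 45 → not met
Not met: 2, 5, 7, 8, 9, 10, 12

2, 5, 7, 8, 9, 10, 12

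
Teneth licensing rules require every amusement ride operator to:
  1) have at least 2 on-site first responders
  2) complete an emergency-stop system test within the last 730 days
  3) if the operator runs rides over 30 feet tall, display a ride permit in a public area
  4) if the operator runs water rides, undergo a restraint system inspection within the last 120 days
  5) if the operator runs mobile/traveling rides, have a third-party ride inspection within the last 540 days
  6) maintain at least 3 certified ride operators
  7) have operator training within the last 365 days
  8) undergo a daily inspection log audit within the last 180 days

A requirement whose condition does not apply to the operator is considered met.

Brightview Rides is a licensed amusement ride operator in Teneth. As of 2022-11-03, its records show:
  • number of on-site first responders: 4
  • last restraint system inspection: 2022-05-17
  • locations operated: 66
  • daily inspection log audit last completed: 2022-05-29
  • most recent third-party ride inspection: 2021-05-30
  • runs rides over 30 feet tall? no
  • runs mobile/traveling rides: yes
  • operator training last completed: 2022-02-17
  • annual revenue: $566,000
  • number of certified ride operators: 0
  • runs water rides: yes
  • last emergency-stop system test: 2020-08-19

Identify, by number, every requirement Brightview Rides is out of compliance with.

2, 4, 6

1. on-site first responders 4 ≥ 2 → met
2. emergency-stop system test 806 days ago vs limit 730 → not met
3. condition 'runs rides over 30 feet tall' does not hold → requirement n/a → met
4. condition 'runs water rides' holds; restraint system inspection 170 days ago vs limit 120 → not met
5. condition 'runs mobile/traveling rides' holds; third-party ride inspection 522 days ago vs limit 540 → met
6. certified ride operators 0 < 3 → not met
7. operator training 259 days ago vs limit 365 → met
8. daily inspection log audit 158 days ago vs limit 180 → met
Not met: 2, 4, 6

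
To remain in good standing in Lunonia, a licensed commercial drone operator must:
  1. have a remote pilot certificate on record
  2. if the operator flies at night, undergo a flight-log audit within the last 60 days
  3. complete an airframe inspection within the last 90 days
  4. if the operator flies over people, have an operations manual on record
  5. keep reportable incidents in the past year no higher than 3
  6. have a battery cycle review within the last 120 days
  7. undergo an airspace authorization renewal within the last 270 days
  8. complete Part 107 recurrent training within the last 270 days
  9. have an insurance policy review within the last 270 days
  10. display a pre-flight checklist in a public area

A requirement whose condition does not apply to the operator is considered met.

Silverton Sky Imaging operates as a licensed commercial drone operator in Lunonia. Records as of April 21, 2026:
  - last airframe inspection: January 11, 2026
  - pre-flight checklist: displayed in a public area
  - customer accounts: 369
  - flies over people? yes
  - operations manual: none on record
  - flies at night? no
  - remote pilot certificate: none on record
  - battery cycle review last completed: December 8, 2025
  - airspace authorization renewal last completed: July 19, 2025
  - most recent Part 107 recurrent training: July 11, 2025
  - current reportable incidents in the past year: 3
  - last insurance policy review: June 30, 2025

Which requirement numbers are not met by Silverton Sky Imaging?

1. remote pilot certificate absent → not met
2. condition 'flies at night' does not hold → requirement n/a → met
3. airframe inspection 100 days ago vs limit 90 → not met
4. condition 'flies over people' holds; operations manual absent → not met
5. reportable incidents in the past year 3 ≤ 3 → met
6. battery cycle review 134 days ago vs limit 120 → not met
7. airspace authorization renewal 276 days ago vs limit 270 → not met
8. Part 107 recurrent training 284 days ago vs limit 270 → not met
9. insurance policy review 295 days ago vs limit 270 → not met
10. pre-flight checklist present → met
Not met: 1, 3, 4, 6, 7, 8, 9

1, 3, 4, 6, 7, 8, 9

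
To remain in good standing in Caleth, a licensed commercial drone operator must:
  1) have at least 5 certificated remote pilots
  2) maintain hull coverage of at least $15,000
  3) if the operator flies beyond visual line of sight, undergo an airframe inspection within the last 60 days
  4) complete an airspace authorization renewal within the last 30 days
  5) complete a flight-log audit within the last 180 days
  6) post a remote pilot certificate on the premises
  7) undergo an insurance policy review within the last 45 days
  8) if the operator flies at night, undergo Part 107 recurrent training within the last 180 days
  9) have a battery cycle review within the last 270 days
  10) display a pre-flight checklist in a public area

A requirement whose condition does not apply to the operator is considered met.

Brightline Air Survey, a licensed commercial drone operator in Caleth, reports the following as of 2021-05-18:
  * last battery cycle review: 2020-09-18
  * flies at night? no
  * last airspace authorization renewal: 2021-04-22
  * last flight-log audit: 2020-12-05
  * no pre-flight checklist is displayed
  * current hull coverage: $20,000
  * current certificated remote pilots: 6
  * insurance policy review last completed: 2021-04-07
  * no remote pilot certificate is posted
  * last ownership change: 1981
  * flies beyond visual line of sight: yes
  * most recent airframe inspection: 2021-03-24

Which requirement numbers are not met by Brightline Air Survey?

1. certificated remote pilots 6 ≥ 5 → met
2. hull coverage $20,000 ≥ $15,000 → met
3. condition 'flies beyond visual line of sight' holds; airframe inspection 55 days ago vs limit 60 → met
4. airspace authorization renewal 26 days ago vs limit 30 → met
5. flight-log audit 164 days ago vs limit 180 → met
6. remote pilot certificate absent → not met
7. insurance policy review 41 days ago vs limit 45 → met
8. condition 'flies at night' does not hold → requirement n/a → met
9. battery cycle review 242 days ago vs limit 270 → met
10. pre-flight checklist absent → not met
Not met: 6, 10

6, 10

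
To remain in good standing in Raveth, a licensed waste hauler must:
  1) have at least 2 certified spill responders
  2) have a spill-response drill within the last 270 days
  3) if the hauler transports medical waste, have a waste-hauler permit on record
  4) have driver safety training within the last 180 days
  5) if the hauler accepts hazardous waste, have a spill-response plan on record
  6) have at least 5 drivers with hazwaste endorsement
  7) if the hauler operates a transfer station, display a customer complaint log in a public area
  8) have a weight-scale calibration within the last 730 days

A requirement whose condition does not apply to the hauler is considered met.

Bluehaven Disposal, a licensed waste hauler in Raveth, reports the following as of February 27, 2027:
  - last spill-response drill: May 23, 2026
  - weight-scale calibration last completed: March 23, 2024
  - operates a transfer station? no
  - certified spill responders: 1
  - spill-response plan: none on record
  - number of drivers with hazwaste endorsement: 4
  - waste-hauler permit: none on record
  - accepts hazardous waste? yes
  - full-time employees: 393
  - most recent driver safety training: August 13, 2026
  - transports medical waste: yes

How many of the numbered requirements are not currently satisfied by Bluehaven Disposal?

1. certified spill responders 1 < 2 → not met
2. spill-response drill 280 days ago vs limit 270 → not met
3. condition 'transports medical waste' holds; waste-hauler permit absent → not met
4. driver safety training 198 days ago vs limit 180 → not met
5. condition 'accepts hazardous waste' holds; spill-response plan absent → not met
6. drivers with hazwaste endorsement 4 < 5 → not met
7. condition 'operates a transfer station' does not hold → requirement n/a → met
8. weight-scale calibration 1071 days ago vs limit 730 → not met
Not met: 7 of 8

7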